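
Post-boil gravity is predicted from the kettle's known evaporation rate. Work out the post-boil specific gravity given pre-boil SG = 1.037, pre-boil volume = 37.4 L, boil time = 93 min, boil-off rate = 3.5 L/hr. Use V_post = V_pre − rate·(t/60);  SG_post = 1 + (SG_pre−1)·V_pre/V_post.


V_post = 37.4 − 3.5·(93/60) = 31.9750
SG_post = 1 + (1.037 − 1)·37.4/31.9750

1.0433


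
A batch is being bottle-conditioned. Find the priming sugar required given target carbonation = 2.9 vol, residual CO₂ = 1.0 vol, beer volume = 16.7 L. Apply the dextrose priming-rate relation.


sugar = (target − residual)·4.0·V
sugar = (2.9 − 1.0)·4.0·16.7

126.9200 g


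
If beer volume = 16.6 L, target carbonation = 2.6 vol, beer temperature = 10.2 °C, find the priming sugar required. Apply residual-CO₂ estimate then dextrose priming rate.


residual = 14.695·(0.01821 + 0.09011·e^(−0.04·T));  sugar = (target − residual)·4.0·V
residual = 14.695·(0.01821 + 0.09011·e^(−0.04·10.2)) = 1.1481
sugar = (2.6 − 1.1481)·4.0·16.6

96.4036 g


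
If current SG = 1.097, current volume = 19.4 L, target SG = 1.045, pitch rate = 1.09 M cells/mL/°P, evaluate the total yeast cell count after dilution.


V_w = V·((SG_c−1)/(SG_t−1)−1);  °P = 259 − 259/SG_t;  cells = rate·(V+V_w)·°P
V_w = 19.4·((1.097−1)/(1.045−1)−1) = 22.4178
V_final = 19.4 + 22.4178 = 41.8178
°P = 259 − 259/1.045 = 11.1531
cells = 1.09·41.8178·11.1531

508.3741 billion cells


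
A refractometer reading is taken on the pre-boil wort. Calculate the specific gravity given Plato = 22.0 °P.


SG = 259/(259 − P)
SG = 259/(259 − 22.0)

1.0928


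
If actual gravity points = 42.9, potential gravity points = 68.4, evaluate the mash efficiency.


efficiency = actual / potential × 100
efficiency = 42.9 / 68.4 × 100

62.7193 %


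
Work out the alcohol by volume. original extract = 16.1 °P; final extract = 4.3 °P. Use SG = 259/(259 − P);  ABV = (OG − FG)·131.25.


OG = 259/(259 − 16.1) = 1.0663
FG = 259/(259 − 4.3) = 1.0169
ABV = (1.0663 − 1.0169)·131.25

6.4837 % ABV


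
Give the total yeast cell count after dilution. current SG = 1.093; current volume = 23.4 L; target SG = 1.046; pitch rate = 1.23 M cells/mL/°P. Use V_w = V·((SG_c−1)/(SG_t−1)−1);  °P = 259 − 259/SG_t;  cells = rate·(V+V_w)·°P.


V_w = 23.4·((1.093−1)/(1.046−1)−1) = 23.9087
V_final = 23.4 + 23.9087 = 47.3087
°P = 259 − 259/1.046 = 11.3901
cells = 1.23·47.3087·11.3901

662.7840 billion cells


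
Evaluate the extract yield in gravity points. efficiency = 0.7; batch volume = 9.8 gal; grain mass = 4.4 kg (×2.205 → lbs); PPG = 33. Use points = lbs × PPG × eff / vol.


lbs = 4.4 × 2.205 = 9.7020
points = 9.7020 × 33 × 0.7 / 9.8

22.8690 points


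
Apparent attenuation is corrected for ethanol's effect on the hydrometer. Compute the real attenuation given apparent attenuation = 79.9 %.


RA = AA · 0.8192
RA = 79.9 · 0.8192

65.4541 %


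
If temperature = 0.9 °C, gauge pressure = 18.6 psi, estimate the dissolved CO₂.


vols = (P + 14.695)·(0.01821 + 0.09011·e^(−0.04·T))
vols = (18.6 + 14.695)·(0.01821 + 0.09011·e^(−0.04·0.9))

3.5004 volumes


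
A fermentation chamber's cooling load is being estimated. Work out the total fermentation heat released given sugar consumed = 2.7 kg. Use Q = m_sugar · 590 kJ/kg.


Q = 2.7 · 590

1593.0000 kJ


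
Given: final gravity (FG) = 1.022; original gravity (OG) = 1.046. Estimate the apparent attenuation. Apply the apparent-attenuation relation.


AA = (OG − FG)/(OG − 1) · 100
AA = (1.046 − 1.022)/(1.046 − 1) · 100

52.1739 %


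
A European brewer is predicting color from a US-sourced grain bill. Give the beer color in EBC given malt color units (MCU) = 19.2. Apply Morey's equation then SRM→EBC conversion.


SRM = 1.4922·MCU^0.6859;  EBC = SRM·1.97
SRM = 1.4922·19.2^0.6859 = 11.3251
EBC = 11.3251·1.97

22.3105 EBC


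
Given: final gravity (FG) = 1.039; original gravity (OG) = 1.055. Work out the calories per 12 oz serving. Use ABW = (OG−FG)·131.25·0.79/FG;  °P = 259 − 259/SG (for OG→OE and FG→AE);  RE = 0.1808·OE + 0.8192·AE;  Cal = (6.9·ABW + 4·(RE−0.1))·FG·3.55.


ABW = (1.055 − 1.039)·131.25·0.79/1.039 = 1.5967
OE = 259 − 259/1.055 = 13.5024 °P
AE = 259 − 259/1.039 = 9.7218 °P
RE = 0.1808·13.5024 + 0.8192·9.7218 = 10.4054 °P
Cal = (6.9·1.5967 + 4·(10.4054−0.1))·1.039·3.55

192.6805 kcal


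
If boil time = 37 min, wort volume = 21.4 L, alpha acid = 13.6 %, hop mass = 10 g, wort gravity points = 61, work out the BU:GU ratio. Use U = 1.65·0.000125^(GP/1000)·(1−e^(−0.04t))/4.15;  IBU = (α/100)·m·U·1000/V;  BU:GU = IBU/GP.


U = 1.65·0.000125^(61/1000)·(1−e^(−0.04·37))/4.15 = 0.1775
IBU = (13.6/100)·10·0.1775·1000/21.4 = 11.2796
BU:GU = 11.2796/61

0.1849


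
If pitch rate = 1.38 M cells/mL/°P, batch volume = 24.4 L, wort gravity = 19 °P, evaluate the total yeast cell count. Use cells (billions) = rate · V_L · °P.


cells = 1.38 · 24.4 · 19

639.7680 billion cells


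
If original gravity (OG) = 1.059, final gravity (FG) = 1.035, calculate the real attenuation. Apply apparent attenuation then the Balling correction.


AA = (OG−FG)/(OG−1)·100;  RA = AA·0.8192
AA = (1.059 − 1.035)/(1.059 − 1)·100 = 40.6780
RA = 40.6780·0.8192

33.3234 %


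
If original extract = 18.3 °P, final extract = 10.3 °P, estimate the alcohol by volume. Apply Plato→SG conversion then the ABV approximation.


SG = 259/(259 − P);  ABV = (OG − FG)·131.25
OG = 259/(259 − 18.3) = 1.0760
FG = 259/(259 − 10.3) = 1.0414
ABV = (1.0760 − 1.0414)·131.25

4.5429 % ABV


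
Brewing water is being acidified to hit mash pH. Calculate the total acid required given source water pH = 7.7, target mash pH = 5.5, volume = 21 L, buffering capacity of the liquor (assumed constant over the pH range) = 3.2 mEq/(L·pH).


acid = buffering capacity · (pH_source − pH_target) · V
acid = 3.2 · (7.7 − 5.5) · 21

147.8400 mEq


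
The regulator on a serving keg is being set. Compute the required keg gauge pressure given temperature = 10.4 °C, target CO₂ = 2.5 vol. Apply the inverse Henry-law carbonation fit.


psi = vols/(0.01821 + 0.09011·e^(−0.04·T)) − 14.695
psi = 2.5/(0.01821 + 0.09011·e^(−0.04·10.4)) − 14.695

17.4992 psi


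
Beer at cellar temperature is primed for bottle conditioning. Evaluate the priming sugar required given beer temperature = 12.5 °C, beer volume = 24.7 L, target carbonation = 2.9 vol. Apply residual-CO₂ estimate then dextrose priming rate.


residual = 14.695·(0.01821 + 0.09011·e^(−0.04·T));  sugar = (target − residual)·4.0·V
residual = 14.695·(0.01821 + 0.09011·e^(−0.04·12.5)) = 1.0707
sugar = (2.9 − 1.0707)·4.0·24.7

180.7305 g


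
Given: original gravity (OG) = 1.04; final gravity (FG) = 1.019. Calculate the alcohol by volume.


ABV = (OG − FG) · 131.25
ABV = (1.04 − 1.019) · 131.25

2.7563 % ABV


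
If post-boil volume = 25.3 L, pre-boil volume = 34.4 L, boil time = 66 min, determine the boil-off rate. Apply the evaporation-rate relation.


rate = (V_pre − V_post) / (t_min/60)
rate = (34.4 − 25.3) / (66/60)

8.2727 L/hr


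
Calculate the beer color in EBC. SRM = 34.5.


EBC = SRM · 1.97
EBC = 34.5 · 1.97

67.9650 EBC


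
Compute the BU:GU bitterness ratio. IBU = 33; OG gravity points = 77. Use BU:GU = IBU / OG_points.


BU:GU = 33 / 77

0.4286


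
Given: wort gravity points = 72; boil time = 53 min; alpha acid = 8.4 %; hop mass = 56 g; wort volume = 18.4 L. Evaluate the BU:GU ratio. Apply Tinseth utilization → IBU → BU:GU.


U = 1.65·0.000125^(GP/1000)·(1−e^(−0.04t))/4.15;  IBU = (α/100)·m·U·1000/V;  BU:GU = IBU/GP
U = 1.65·0.000125^(72/1000)·(1−e^(−0.04·53))/4.15 = 0.1832
IBU = (8.4/100)·56·0.1832·1000/18.4 = 46.8306
BU:GU = 46.8306/72

0.6504


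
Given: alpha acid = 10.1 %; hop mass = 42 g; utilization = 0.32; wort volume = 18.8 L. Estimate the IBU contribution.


IBU = (α/100)·mass·U·1000 / V
IBU = (10.1/100)·42·0.32·1000 / 18.8

72.2043 IBU


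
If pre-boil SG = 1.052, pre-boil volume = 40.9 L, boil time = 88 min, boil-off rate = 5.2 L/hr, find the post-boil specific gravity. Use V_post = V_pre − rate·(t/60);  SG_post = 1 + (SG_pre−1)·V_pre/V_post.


V_post = 40.9 − 5.2·(88/60) = 33.2733
SG_post = 1 + (1.052 − 1)·40.9/33.2733

1.0639


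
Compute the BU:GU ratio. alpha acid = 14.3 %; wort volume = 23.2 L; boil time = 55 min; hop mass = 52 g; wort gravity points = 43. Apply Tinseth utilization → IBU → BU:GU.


U = 1.65·0.000125^(GP/1000)·(1−e^(−0.04t))/4.15;  IBU = (α/100)·m·U·1000/V;  BU:GU = IBU/GP
U = 1.65·0.000125^(43/1000)·(1−e^(−0.04·55))/4.15 = 0.2402
IBU = (14.3/100)·52·0.2402·1000/23.2 = 76.9932
BU:GU = 76.9932/43

1.7905


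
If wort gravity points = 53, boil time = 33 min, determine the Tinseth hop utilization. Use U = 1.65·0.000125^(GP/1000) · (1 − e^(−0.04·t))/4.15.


bigness = 1.65·0.000125^(53/1000) = 1.0248
boil_factor = (1 − e^(−0.04·33))/4.15 = 0.1766
U = 1.0248 · 0.1766

0.1810


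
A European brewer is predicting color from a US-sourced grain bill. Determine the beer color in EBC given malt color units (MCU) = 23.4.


SRM = 1.4922·MCU^0.6859;  EBC = SRM·1.97
SRM = 1.4922·23.4^0.6859 = 12.9710
EBC = 12.9710·1.97

25.5528 EBC


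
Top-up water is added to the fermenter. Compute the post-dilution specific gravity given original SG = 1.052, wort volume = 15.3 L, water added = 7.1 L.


SG_new = 1 + (SG_old − 1)·V_old/(V_old + V_water)
pts = (1.052 − 1)·1000·15.3/(15.3 + 7.1) = 35.5179
SG_new = 1 + 35.5179/1000

1.0355


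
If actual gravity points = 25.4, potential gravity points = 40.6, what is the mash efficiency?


efficiency = actual / potential × 100
efficiency = 25.4 / 40.6 × 100

62.5616 %


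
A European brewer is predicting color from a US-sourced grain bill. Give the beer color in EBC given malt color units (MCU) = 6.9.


SRM = 1.4922·MCU^0.6859;  EBC = SRM·1.97
SRM = 1.4922·6.9^0.6859 = 5.6130
EBC = 5.6130·1.97

11.0576 EBC


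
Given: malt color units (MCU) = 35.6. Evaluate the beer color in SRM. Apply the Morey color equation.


SRM = 1.4922 · MCU^0.6859
SRM = 1.4922 · 35.6^0.6859

17.2968 SRM


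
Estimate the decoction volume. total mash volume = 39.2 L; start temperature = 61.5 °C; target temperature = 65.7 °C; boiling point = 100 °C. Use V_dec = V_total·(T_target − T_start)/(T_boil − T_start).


V_dec = 39.2·(65.7 − 61.5)/(100 − 61.5)

4.2764 L


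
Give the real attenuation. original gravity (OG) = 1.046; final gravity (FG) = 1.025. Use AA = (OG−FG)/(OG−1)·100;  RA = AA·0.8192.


AA = (1.046 − 1.025)/(1.046 − 1)·100 = 45.6522
RA = 45.6522·0.8192

37.3983 %


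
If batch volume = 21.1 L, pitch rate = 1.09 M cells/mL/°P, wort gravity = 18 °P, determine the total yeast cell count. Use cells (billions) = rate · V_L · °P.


cells = 1.09 · 21.1 · 18

413.9820 billion cells


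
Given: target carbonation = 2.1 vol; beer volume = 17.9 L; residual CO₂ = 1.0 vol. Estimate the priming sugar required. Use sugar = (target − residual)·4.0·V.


sugar = (2.1 − 1.0)·4.0·17.9

78.7600 g


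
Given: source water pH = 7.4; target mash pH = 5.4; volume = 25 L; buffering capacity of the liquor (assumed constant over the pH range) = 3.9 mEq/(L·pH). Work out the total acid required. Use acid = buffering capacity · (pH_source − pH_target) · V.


acid = 3.9 · (7.4 − 5.4) · 25

195.0000 mEq


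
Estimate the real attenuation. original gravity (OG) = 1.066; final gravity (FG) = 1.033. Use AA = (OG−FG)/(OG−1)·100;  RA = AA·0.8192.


AA = (1.066 − 1.033)/(1.066 − 1)·100 = 50.0000
RA = 50.0000·0.8192

40.9600 %


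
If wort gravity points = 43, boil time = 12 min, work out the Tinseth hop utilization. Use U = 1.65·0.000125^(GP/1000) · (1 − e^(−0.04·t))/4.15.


bigness = 1.65·0.000125^(43/1000) = 1.1211
boil_factor = (1 − e^(−0.04·12))/4.15 = 0.0919
U = 1.1211 · 0.0919

0.1030


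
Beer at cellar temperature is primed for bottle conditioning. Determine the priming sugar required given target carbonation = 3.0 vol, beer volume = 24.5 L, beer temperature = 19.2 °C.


residual = 14.695·(0.01821 + 0.09011·e^(−0.04·T));  sugar = (target − residual)·4.0·V
residual = 14.695·(0.01821 + 0.09011·e^(−0.04·19.2)) = 0.8819
sugar = (3.0 − 0.8819)·4.0·24.5

207.5709 g


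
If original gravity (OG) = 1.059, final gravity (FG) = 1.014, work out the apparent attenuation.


AA = (OG − FG)/(OG − 1) · 100
AA = (1.059 − 1.014)/(1.059 − 1) · 100

76.2712 %


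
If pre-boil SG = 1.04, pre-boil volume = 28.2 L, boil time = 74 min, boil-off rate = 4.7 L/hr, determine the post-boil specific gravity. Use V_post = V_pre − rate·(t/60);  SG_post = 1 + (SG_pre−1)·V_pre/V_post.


V_post = 28.2 − 4.7·(74/60) = 22.4033
SG_post = 1 + (1.04 − 1)·28.2/22.4033

1.0503


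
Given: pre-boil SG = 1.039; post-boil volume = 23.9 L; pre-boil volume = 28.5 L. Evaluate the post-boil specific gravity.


SG_post = 1 + (SG_pre − 1)·V_pre/V_post
pts_pre = (1.039 − 1)·1000 = 39.0000
pts_post = 39.0000·28.5/23.9 = 46.5063
SG_post = 1 + 46.5063/1000

1.0465


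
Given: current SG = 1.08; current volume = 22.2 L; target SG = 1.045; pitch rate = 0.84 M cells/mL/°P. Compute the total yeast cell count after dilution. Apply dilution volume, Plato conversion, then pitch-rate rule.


V_w = V·((SG_c−1)/(SG_t−1)−1);  °P = 259 − 259/SG_t;  cells = rate·(V+V_w)·°P
V_w = 22.2·((1.08−1)/(1.045−1)−1) = 17.2667
V_final = 22.2 + 17.2667 = 39.4667
°P = 259 − 259/1.045 = 11.1531
cells = 0.84·39.4667·11.1531

369.7479 billion cells


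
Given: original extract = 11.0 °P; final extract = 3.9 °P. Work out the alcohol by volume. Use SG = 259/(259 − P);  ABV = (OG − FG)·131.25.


OG = 259/(259 − 11.0) = 1.0444
FG = 259/(259 − 3.9) = 1.0153
ABV = (1.0444 − 1.0153)·131.25

3.8150 % ABV


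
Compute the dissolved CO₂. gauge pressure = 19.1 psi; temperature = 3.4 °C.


vols = (P + 14.695)·(0.01821 + 0.09011·e^(−0.04·T))
vols = (19.1 + 14.695)·(0.01821 + 0.09011·e^(−0.04·3.4))

3.2734 volumes


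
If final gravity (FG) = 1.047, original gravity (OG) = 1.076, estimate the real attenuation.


AA = (OG−FG)/(OG−1)·100;  RA = AA·0.8192
AA = (1.076 − 1.047)/(1.076 − 1)·100 = 38.1579
RA = 38.1579·0.8192

31.2589 %


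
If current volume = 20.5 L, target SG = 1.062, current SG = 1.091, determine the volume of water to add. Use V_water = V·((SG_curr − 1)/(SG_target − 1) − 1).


V_water = 20.5·((1.091 − 1)/(1.062 − 1) − 1)

9.5887 L


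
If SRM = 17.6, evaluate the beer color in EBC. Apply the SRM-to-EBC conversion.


EBC = SRM · 1.97
EBC = 17.6 · 1.97

34.6720 EBC


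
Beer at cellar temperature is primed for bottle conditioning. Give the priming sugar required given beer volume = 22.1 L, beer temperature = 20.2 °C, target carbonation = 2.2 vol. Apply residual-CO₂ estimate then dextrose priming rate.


residual = 14.695·(0.01821 + 0.09011·e^(−0.04·T));  sugar = (target − residual)·4.0·V
residual = 14.695·(0.01821 + 0.09011·e^(−0.04·20.2)) = 0.8578
sugar = (2.2 − 0.8578)·4.0·22.1

118.6468 g


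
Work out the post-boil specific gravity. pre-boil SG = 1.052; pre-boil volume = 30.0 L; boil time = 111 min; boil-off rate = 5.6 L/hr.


V_post = V_pre − rate·(t/60);  SG_post = 1 + (SG_pre−1)·V_pre/V_post
V_post = 30.0 − 5.6·(111/60) = 19.6400
SG_post = 1 + (1.052 − 1)·30.0/19.6400

1.0794


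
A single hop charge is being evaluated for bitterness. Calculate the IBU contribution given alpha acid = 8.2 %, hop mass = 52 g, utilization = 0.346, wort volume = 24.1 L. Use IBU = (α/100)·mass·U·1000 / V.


IBU = (8.2/100)·52·0.346·1000 / 24.1

61.2176 IBU


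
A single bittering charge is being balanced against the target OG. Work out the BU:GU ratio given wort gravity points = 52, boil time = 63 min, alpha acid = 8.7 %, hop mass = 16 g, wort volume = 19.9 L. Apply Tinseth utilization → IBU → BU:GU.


U = 1.65·0.000125^(GP/1000)·(1−e^(−0.04t))/4.15;  IBU = (α/100)·m·U·1000/V;  BU:GU = IBU/GP
U = 1.65·0.000125^(52/1000)·(1−e^(−0.04·63))/4.15 = 0.2291
IBU = (8.7/100)·16·0.2291·1000/19.9 = 16.0263
BU:GU = 16.0263/52

0.3082


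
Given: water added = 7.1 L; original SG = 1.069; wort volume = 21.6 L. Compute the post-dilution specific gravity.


SG_new = 1 + (SG_old − 1)·V_old/(V_old + V_water)
pts = (1.069 − 1)·1000·21.6/(21.6 + 7.1) = 51.9303
SG_new = 1 + 51.9303/1000

1.0519


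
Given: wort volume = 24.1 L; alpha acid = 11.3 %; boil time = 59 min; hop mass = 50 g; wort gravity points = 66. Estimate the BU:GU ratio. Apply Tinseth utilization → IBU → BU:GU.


U = 1.65·0.000125^(GP/1000)·(1−e^(−0.04t))/4.15;  IBU = (α/100)·m·U·1000/V;  BU:GU = IBU/GP
U = 1.65·0.000125^(66/1000)·(1−e^(−0.04·59))/4.15 = 0.1990
IBU = (11.3/100)·50·0.1990·1000/24.1 = 46.6434
BU:GU = 46.6434/66

0.7067


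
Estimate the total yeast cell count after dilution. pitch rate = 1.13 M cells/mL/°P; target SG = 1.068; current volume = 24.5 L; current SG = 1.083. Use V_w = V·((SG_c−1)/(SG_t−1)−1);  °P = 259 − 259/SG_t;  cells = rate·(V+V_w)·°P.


V_w = 24.5·((1.083−1)/(1.068−1)−1) = 5.4044
V_final = 24.5 + 5.4044 = 29.9044
°P = 259 − 259/1.068 = 16.4906
cells = 1.13·29.9044·16.4906

557.2514 billion cells


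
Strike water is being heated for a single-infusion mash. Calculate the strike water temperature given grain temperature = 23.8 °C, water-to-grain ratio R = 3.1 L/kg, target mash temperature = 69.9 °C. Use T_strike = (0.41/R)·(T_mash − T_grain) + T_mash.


T_strike = (0.41/3.1)·(69.9 − 23.8) + 69.9

75.9971 °C


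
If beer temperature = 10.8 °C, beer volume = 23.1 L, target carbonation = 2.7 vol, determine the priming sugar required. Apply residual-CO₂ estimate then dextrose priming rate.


residual = 14.695·(0.01821 + 0.09011·e^(−0.04·T));  sugar = (target − residual)·4.0·V
residual = 14.695·(0.01821 + 0.09011·e^(−0.04·10.8)) = 1.1273
sugar = (2.7 − 1.1273)·4.0·23.1

145.3214 g


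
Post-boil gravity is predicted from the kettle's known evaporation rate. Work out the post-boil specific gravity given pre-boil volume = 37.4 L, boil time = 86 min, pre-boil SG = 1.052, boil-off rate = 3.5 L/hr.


V_post = V_pre − rate·(t/60);  SG_post = 1 + (SG_pre−1)·V_pre/V_post
V_post = 37.4 − 3.5·(86/60) = 32.3833
SG_post = 1 + (1.052 − 1)·37.4/32.3833

1.0601


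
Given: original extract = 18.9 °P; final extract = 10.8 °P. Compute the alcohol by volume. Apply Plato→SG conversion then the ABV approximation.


SG = 259/(259 − P);  ABV = (OG − FG)·131.25
OG = 259/(259 − 18.9) = 1.0787
FG = 259/(259 − 10.8) = 1.0435
ABV = (1.0787 − 1.0435)·131.25

4.6205 % ABV


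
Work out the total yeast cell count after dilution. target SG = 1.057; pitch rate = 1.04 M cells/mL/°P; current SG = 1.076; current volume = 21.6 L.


V_w = V·((SG_c−1)/(SG_t−1)−1);  °P = 259 − 259/SG_t;  cells = rate·(V+V_w)·°P
V_w = 21.6·((1.076−1)/(1.057−1)−1) = 7.2000
V_final = 21.6 + 7.2000 = 28.8000
°P = 259 − 259/1.057 = 13.9669
cells = 1.04·28.8000·13.9669

418.3362 billion cells


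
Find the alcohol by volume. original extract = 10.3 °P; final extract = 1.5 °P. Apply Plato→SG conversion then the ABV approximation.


SG = 259/(259 − P);  ABV = (OG − FG)·131.25
OG = 259/(259 − 10.3) = 1.0414
FG = 259/(259 − 1.5) = 1.0058
ABV = (1.0414 − 1.0058)·131.25

4.6712 % ABV


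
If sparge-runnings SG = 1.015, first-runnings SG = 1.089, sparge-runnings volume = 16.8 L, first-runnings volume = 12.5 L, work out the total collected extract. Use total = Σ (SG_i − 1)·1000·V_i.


first = (1.089 − 1)·1000·12.5 = 1112.5000
sparge = (1.015 − 1)·1000·16.8 = 252.0000
total = 1112.5000 + 252.0000

1364.5000 gravity·L


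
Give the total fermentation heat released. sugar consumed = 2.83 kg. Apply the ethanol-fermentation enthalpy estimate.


Q = m_sugar · 590 kJ/kg
Q = 2.83 · 590

1669.7000 kJ


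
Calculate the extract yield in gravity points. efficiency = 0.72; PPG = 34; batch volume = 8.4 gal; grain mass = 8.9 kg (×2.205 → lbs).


points = lbs × PPG × eff / vol
lbs = 8.9 × 2.205 = 19.6245
points = 19.6245 × 34 × 0.72 / 8.4

57.1914 points


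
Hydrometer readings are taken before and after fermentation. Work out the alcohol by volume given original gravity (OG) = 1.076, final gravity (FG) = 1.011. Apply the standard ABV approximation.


ABV = (OG − FG) · 131.25
ABV = (1.076 − 1.011) · 131.25

8.5313 % ABV


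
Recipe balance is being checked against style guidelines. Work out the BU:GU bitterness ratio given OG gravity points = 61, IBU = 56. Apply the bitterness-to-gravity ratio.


BU:GU = IBU / OG_points
BU:GU = 56 / 61

0.9180


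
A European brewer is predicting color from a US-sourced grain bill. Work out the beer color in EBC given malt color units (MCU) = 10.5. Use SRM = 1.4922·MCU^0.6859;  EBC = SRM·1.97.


SRM = 1.4922·10.5^0.6859 = 7.4862
EBC = 7.4862·1.97

14.7478 EBC


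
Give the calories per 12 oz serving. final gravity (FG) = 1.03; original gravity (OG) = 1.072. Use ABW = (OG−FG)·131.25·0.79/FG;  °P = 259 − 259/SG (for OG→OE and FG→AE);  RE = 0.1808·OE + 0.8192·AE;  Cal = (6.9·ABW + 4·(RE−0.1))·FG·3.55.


ABW = (1.072 − 1.03)·131.25·0.79/1.03 = 4.2280
OE = 259 − 259/1.072 = 17.3955 °P
AE = 259 − 259/1.03 = 7.5437 °P
RE = 0.1808·17.3955 + 0.8192·7.5437 = 9.3249 °P
Cal = (6.9·4.2280 + 4·(9.3249−0.1))·1.03·3.55

241.5961 kcal


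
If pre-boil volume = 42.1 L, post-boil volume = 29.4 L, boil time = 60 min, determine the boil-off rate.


rate = (V_pre − V_post) / (t_min/60)
rate = (42.1 − 29.4) / (60/60)

12.7000 L/hr


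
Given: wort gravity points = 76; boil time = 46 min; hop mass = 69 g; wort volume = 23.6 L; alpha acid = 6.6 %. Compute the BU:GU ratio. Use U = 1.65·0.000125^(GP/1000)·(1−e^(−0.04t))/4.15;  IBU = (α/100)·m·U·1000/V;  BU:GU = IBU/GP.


U = 1.65·0.000125^(76/1000)·(1−e^(−0.04·46))/4.15 = 0.1689
IBU = (6.6/100)·69·0.1689·1000/23.6 = 32.5966
BU:GU = 32.5966/76

0.4289


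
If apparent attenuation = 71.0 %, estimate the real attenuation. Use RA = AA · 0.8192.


RA = 71.0 · 0.8192

58.1632 %


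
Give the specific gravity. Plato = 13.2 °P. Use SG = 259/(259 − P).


SG = 259/(259 − 13.2)

1.0537


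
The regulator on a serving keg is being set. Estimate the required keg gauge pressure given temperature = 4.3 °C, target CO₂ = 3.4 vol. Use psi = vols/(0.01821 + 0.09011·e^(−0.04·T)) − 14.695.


psi = 3.4/(0.01821 + 0.09011·e^(−0.04·4.3)) − 14.695

21.4442 psi


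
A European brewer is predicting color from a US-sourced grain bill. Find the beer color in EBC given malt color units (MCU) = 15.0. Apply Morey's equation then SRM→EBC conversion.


SRM = 1.4922·MCU^0.6859;  EBC = SRM·1.97
SRM = 1.4922·15.0^0.6859 = 9.5611
EBC = 9.5611·1.97

18.8354 EBC


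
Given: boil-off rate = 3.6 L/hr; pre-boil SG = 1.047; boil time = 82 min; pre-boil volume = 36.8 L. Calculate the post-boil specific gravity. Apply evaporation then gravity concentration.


V_post = V_pre − rate·(t/60);  SG_post = 1 + (SG_pre−1)·V_pre/V_post
V_post = 36.8 − 3.6·(82/60) = 31.8800
SG_post = 1 + (1.047 − 1)·36.8/31.8800

1.0543


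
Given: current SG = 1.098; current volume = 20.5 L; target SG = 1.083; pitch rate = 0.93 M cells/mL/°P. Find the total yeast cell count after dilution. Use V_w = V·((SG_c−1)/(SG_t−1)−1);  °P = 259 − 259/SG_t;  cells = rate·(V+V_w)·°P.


V_w = 20.5·((1.098−1)/(1.083−1)−1) = 3.7048
V_final = 20.5 + 3.7048 = 24.2048
°P = 259 − 259/1.083 = 19.8495
cells = 0.93·24.2048·19.8495

446.8216 billion cells


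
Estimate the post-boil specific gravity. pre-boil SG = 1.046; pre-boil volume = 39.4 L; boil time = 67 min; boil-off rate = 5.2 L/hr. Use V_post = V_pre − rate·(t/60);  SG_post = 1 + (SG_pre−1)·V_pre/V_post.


V_post = 39.4 − 5.2·(67/60) = 33.5933
SG_post = 1 + (1.046 − 1)·39.4/33.5933

1.0540


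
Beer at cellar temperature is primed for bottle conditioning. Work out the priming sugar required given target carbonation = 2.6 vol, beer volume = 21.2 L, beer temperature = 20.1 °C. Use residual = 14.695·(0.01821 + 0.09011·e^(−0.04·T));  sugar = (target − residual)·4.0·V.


residual = 14.695·(0.01821 + 0.09011·e^(−0.04·20.1)) = 0.8602
sugar = (2.6 − 0.8602)·4.0·21.2

147.5344 g


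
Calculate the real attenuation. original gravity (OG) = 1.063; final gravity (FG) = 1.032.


AA = (OG−FG)/(OG−1)·100;  RA = AA·0.8192
AA = (1.063 − 1.032)/(1.063 − 1)·100 = 49.2063
RA = 49.2063·0.8192

40.3098 %


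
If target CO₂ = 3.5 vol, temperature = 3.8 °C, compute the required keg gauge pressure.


psi = vols/(0.01821 + 0.09011·e^(−0.04·T)) − 14.695
psi = 3.5/(0.01821 + 0.09011·e^(−0.04·3.8)) − 14.695

21.9107 psi


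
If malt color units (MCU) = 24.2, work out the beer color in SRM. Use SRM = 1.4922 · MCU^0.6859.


SRM = 1.4922 · 24.2^0.6859

13.2735 SRM


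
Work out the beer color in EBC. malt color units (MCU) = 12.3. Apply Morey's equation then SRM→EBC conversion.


SRM = 1.4922·MCU^0.6859;  EBC = SRM·1.97
SRM = 1.4922·12.3^0.6859 = 8.3444
EBC = 8.3444·1.97

16.4384 EBC


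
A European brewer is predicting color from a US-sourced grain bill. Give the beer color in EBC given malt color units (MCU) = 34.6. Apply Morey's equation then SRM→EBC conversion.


SRM = 1.4922·MCU^0.6859;  EBC = SRM·1.97
SRM = 1.4922·34.6^0.6859 = 16.9621
EBC = 16.9621·1.97

33.4153 EBC


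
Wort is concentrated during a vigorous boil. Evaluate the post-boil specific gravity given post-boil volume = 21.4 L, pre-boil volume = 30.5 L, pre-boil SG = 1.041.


SG_post = 1 + (SG_pre − 1)·V_pre/V_post
pts_pre = (1.041 − 1)·1000 = 41.0000
pts_post = 41.0000·30.5/21.4 = 58.4346
SG_post = 1 + 58.4346/1000

1.0584


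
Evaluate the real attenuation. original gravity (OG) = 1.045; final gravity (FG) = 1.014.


AA = (OG−FG)/(OG−1)·100;  RA = AA·0.8192
AA = (1.045 − 1.014)/(1.045 − 1)·100 = 68.8889
RA = 68.8889·0.8192

56.4338 %


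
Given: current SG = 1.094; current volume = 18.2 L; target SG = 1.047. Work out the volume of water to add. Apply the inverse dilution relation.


V_water = V·((SG_curr − 1)/(SG_target − 1) − 1)
V_water = 18.2·((1.094 − 1)/(1.047 − 1) − 1)

18.2000 L


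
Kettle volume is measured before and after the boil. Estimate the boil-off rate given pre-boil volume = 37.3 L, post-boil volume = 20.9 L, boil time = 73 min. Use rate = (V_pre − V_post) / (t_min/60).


rate = (37.3 − 20.9) / (73/60)

13.4795 L/hr


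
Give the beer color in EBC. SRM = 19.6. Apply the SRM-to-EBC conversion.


EBC = SRM · 1.97
EBC = 19.6 · 1.97

38.6120 EBC


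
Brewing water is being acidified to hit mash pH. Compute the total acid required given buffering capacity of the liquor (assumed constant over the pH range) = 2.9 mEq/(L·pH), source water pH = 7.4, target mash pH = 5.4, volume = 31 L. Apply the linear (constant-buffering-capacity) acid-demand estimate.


acid = buffering capacity · (pH_source − pH_target) · V
acid = 2.9 · (7.4 − 5.4) · 31

179.8000 mEq


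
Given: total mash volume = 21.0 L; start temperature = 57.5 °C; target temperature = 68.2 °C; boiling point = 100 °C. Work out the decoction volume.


V_dec = V_total·(T_target − T_start)/(T_boil − T_start)
V_dec = 21.0·(68.2 − 57.5)/(100 − 57.5)

5.2871 L


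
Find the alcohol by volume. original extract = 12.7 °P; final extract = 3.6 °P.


SG = 259/(259 − P);  ABV = (OG − FG)·131.25
OG = 259/(259 − 12.7) = 1.0516
FG = 259/(259 − 3.6) = 1.0141
ABV = (1.0516 − 1.0141)·131.25

4.9176 % ABV


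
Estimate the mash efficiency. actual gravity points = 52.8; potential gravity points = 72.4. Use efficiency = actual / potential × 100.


efficiency = 52.8 / 72.4 × 100

72.9282 %


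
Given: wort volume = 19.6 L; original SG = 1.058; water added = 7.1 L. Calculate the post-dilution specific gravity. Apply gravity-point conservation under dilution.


SG_new = 1 + (SG_old − 1)·V_old/(V_old + V_water)
pts = (1.058 − 1)·1000·19.6/(19.6 + 7.1) = 42.5768
SG_new = 1 + 42.5768/1000

1.0426


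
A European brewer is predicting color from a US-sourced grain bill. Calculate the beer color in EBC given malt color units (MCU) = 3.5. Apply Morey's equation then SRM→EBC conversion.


SRM = 1.4922·MCU^0.6859;  EBC = SRM·1.97
SRM = 1.4922·3.5^0.6859 = 3.5237
EBC = 3.5237·1.97

6.9418 EBC


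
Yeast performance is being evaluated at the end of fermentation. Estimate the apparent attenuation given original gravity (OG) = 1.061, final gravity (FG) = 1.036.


AA = (OG − FG)/(OG − 1) · 100
AA = (1.061 − 1.036)/(1.061 − 1) · 100

40.9836 %


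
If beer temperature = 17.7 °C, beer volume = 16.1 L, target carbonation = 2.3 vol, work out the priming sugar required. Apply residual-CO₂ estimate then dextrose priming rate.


residual = 14.695·(0.01821 + 0.09011·e^(−0.04·T));  sugar = (target − residual)·4.0·V
residual = 14.695·(0.01821 + 0.09011·e^(−0.04·17.7)) = 0.9199
sugar = (2.3 − 0.9199)·4.0·16.1

88.8773 g


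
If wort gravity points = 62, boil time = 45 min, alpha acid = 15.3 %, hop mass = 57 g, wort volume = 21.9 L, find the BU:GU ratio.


U = 1.65·0.000125^(GP/1000)·(1−e^(−0.04t))/4.15;  IBU = (α/100)·m·U·1000/V;  BU:GU = IBU/GP
U = 1.65·0.000125^(62/1000)·(1−e^(−0.04·45))/4.15 = 0.1901
IBU = (15.3/100)·57·0.1901·1000/21.9 = 75.7003
BU:GU = 75.7003/62

1.2210


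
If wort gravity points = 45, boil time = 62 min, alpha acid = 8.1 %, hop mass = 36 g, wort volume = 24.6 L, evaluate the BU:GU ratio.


U = 1.65·0.000125^(GP/1000)·(1−e^(−0.04t))/4.15;  IBU = (α/100)·m·U·1000/V;  BU:GU = IBU/GP
U = 1.65·0.000125^(45/1000)·(1−e^(−0.04·62))/4.15 = 0.2431
IBU = (8.1/100)·36·0.2431·1000/24.6 = 28.8182
BU:GU = 28.8182/45

0.6404


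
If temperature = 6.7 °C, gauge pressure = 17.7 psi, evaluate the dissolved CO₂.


vols = (P + 14.695)·(0.01821 + 0.09011·e^(−0.04·T))
vols = (17.7 + 14.695)·(0.01821 + 0.09011·e^(−0.04·6.7))

2.8228 volumes


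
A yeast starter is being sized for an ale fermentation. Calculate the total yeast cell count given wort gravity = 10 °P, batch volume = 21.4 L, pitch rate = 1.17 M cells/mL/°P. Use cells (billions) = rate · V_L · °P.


cells = 1.17 · 21.4 · 10

250.3800 billion cells


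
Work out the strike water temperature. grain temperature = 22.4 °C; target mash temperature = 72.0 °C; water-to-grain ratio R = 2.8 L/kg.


T_strike = (0.41/R)·(T_mash − T_grain) + T_mash
T_strike = (0.41/2.8)·(72.0 − 22.4) + 72.0

79.2629 °C


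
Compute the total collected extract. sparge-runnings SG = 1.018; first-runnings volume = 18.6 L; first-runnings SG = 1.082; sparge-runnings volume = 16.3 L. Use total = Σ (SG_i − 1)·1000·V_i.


first = (1.082 − 1)·1000·18.6 = 1525.2000
sparge = (1.018 − 1)·1000·16.3 = 293.4000
total = 1525.2000 + 293.4000

1818.6000 gravity·L


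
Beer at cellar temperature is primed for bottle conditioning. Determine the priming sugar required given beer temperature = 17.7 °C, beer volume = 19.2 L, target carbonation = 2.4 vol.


residual = 14.695·(0.01821 + 0.09011·e^(−0.04·T));  sugar = (target − residual)·4.0·V
residual = 14.695·(0.01821 + 0.09011·e^(−0.04·17.7)) = 0.9199
sugar = (2.4 − 0.9199)·4.0·19.2

113.6703 g


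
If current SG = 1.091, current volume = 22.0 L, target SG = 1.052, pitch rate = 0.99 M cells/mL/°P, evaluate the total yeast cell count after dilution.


V_w = V·((SG_c−1)/(SG_t−1)−1);  °P = 259 − 259/SG_t;  cells = rate·(V+V_w)·°P
V_w = 22.0·((1.091−1)/(1.052−1)−1) = 16.5000
V_final = 22.0 + 16.5000 = 38.5000
°P = 259 − 259/1.052 = 12.8023
cells = 0.99·38.5000·12.8023

487.9590 billion cells


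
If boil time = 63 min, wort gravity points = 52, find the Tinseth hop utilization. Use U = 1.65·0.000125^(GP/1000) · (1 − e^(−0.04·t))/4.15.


bigness = 1.65·0.000125^(52/1000) = 1.0340
boil_factor = (1 − e^(−0.04·63))/4.15 = 0.2216
U = 1.0340 · 0.2216

0.2291


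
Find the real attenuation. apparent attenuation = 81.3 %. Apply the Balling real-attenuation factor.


RA = AA · 0.8192
RA = 81.3 · 0.8192

66.6010 %


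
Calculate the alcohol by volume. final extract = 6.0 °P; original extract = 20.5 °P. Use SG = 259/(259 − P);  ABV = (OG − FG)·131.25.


OG = 259/(259 − 20.5) = 1.0860
FG = 259/(259 − 6.0) = 1.0237
ABV = (1.0860 − 1.0237)·131.25

8.1688 % ABV


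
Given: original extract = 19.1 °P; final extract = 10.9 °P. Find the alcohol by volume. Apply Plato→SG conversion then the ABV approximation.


SG = 259/(259 − P);  ABV = (OG − FG)·131.25
OG = 259/(259 − 19.1) = 1.0796
FG = 259/(259 − 10.9) = 1.0439
ABV = (1.0796 − 1.0439)·131.25

4.6833 % ABV


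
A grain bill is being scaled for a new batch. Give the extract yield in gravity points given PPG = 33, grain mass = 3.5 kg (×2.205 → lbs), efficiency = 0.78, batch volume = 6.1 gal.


points = lbs × PPG × eff / vol
lbs = 3.5 × 2.205 = 7.7175
points = 7.7175 × 33 × 0.78 / 6.1

32.5653 points


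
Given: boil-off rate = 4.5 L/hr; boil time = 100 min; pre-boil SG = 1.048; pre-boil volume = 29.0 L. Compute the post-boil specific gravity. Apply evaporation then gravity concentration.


V_post = V_pre − rate·(t/60);  SG_post = 1 + (SG_pre−1)·V_pre/V_post
V_post = 29.0 − 4.5·(100/60) = 21.5000
SG_post = 1 + (1.048 − 1)·29.0/21.5000

1.0647


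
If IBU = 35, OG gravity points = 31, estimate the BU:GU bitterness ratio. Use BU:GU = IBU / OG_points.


BU:GU = 35 / 31

1.1290


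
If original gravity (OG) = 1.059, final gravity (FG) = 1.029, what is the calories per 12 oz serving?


ABW = (OG−FG)·131.25·0.79/FG;  °P = 259 − 259/SG (for OG→OE and FG→AE);  RE = 0.1808·OE + 0.8192·AE;  Cal = (6.9·ABW + 4·(RE−0.1))·FG·3.55
ABW = (1.059 − 1.029)·131.25·0.79/1.029 = 3.0230
OE = 259 − 259/1.059 = 14.4297 °P
AE = 259 − 259/1.029 = 7.2993 °P
RE = 0.1808·14.4297 + 0.8192·7.2993 = 8.5885 °P
Cal = (6.9·3.0230 + 4·(8.5885−0.1))·1.029·3.55

200.2268 kcal


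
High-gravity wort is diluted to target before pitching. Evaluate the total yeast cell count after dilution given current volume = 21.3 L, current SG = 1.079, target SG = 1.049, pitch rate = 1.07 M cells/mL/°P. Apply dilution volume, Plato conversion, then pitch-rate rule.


V_w = V·((SG_c−1)/(SG_t−1)−1);  °P = 259 − 259/SG_t;  cells = rate·(V+V_w)·°P
V_w = 21.3·((1.079−1)/(1.049−1)−1) = 13.0408
V_final = 21.3 + 13.0408 = 34.3408
°P = 259 − 259/1.049 = 12.0982
cells = 1.07·34.3408·12.0982

444.5440 billion cells


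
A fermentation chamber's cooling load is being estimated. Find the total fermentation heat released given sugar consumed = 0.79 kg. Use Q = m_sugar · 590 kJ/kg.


Q = 0.79 · 590

466.1000 kJ


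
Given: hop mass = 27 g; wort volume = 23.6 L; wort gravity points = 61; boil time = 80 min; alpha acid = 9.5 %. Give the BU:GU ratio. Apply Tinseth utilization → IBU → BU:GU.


U = 1.65·0.000125^(GP/1000)·(1−e^(−0.04t))/4.15;  IBU = (α/100)·m·U·1000/V;  BU:GU = IBU/GP
U = 1.65·0.000125^(61/1000)·(1−e^(−0.04·80))/4.15 = 0.2204
IBU = (9.5/100)·27·0.2204·1000/23.6 = 23.9579
BU:GU = 23.9579/61

0.3928


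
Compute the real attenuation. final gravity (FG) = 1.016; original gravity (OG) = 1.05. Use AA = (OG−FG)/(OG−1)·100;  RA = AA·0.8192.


AA = (1.05 − 1.016)/(1.05 − 1)·100 = 68.0000
RA = 68.0000·0.8192

55.7056 %


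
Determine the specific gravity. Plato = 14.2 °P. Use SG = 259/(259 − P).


SG = 259/(259 − 14.2)

1.0580


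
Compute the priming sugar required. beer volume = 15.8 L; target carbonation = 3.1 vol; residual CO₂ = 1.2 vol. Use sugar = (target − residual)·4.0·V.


sugar = (3.1 − 1.2)·4.0·15.8

120.0800 g


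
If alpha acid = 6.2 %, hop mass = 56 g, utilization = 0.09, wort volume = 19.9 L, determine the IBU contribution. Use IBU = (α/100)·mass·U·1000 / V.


IBU = (6.2/100)·56·0.09·1000 / 19.9

15.7025 IBU


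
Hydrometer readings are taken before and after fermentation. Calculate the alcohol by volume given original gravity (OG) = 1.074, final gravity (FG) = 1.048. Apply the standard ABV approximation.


ABV = (OG − FG) · 131.25
ABV = (1.074 − 1.048) · 131.25

3.4125 % ABV


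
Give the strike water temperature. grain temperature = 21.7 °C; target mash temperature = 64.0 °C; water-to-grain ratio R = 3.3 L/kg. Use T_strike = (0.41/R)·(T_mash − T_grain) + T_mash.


T_strike = (0.41/3.3)·(64.0 − 21.7) + 64.0

69.2555 °C


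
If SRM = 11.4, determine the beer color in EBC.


EBC = SRM · 1.97
EBC = 11.4 · 1.97

22.4580 EBC


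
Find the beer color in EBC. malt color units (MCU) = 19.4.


SRM = 1.4922·MCU^0.6859;  EBC = SRM·1.97
SRM = 1.4922·19.4^0.6859 = 11.4059
EBC = 11.4059·1.97

22.4697 EBC


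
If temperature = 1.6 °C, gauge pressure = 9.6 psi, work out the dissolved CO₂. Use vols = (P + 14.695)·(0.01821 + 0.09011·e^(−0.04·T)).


vols = (9.6 + 14.695)·(0.01821 + 0.09011·e^(−0.04·1.6))

2.4959 volumes


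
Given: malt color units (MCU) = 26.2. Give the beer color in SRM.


SRM = 1.4922 · MCU^0.6859
SRM = 1.4922 · 26.2^0.6859

14.0165 SRM


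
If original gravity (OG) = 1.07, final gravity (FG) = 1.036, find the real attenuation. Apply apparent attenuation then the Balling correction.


AA = (OG−FG)/(OG−1)·100;  RA = AA·0.8192
AA = (1.07 − 1.036)/(1.07 − 1)·100 = 48.5714
RA = 48.5714·0.8192

39.7897 %


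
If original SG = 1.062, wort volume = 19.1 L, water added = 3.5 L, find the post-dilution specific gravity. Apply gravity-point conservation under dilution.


SG_new = 1 + (SG_old − 1)·V_old/(V_old + V_water)
pts = (1.062 − 1)·1000·19.1/(19.1 + 3.5) = 52.3982
SG_new = 1 + 52.3982/1000

1.0524


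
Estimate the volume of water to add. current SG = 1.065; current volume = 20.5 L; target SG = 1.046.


V_water = V·((SG_curr − 1)/(SG_target − 1) − 1)
V_water = 20.5·((1.065 − 1)/(1.046 − 1) − 1)

8.4674 L


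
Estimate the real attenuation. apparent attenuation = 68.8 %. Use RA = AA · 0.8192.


RA = 68.8 · 0.8192

56.3610 %


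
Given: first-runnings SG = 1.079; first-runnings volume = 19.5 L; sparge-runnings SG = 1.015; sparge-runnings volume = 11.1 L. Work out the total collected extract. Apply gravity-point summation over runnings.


total = Σ (SG_i − 1)·1000·V_i
first = (1.079 − 1)·1000·19.5 = 1540.5000
sparge = (1.015 − 1)·1000·11.1 = 166.5000
total = 1540.5000 + 166.5000

1707.0000 gravity·L


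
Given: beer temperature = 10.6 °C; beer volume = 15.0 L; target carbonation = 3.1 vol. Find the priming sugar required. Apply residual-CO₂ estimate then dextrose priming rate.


residual = 14.695·(0.01821 + 0.09011·e^(−0.04·T));  sugar = (target − residual)·4.0·V
residual = 14.695·(0.01821 + 0.09011·e^(−0.04·10.6)) = 1.1342
sugar = (3.1 − 1.1342)·4.0·15.0

117.9503 g
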